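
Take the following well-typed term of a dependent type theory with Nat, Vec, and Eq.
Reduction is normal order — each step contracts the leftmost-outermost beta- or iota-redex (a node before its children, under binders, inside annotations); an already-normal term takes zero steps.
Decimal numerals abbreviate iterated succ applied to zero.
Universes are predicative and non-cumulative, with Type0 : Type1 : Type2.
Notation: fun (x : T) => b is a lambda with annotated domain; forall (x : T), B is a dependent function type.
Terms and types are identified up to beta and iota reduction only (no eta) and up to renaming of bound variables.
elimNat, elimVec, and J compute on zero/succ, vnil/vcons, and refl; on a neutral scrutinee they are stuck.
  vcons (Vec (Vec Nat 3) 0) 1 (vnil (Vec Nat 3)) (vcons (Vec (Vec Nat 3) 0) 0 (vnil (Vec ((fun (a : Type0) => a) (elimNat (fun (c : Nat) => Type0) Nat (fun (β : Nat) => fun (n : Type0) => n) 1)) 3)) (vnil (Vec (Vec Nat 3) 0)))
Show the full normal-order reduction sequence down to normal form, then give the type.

normal-order reduction:
  vcons (Vec (Vec Nat 3) 0) 1 (vnil (Vec Nat 3)) (vcons (Vec (Vec Nat 3) 0) 0 (vnil (Vec ((fun (a : Type0) => a) (elimNat (fun (c : Nat) => Type0) Nat (fun (β : Nat) => fun (n : Type0) => n) 1)) 3)) (vnil (Vec (Vec Nat 3) 0)))
  ~> vcons (Vec (Vec Nat 3) 0) 1 (vnil (Vec Nat 3)) (vcons (Vec (Vec Nat 3) 0) 0 (vnil (Vec (elimNat (fun (a : Nat) => Type0) Nat (fun (c : Nat) => fun (β : Type0) => β) 1) 3)) (vnil (Vec (Vec Nat 3) 0)))
  ~> vcons (Vec (Vec Nat 3) 0) 1 (vnil (Vec Nat 3)) (vcons (Vec (Vec Nat 3) 0) 0 (vnil (Vec ((fun (a : Nat) => fun (c : Type0) => c) 0 (elimNat (fun (β : Nat) => Type0) Nat (fun (n : Nat) => fun (b : Type0) => b) 0)) 3)) (vnil (Vec (Vec Nat 3) 0)))
  ~> vcons (Vec (Vec Nat 3) 0) 1 (vnil (Vec Nat 3)) (vcons (Vec (Vec Nat 3) 0) 0 (vnil (Vec ((fun (a : Type0) => a) (elimNat (fun (c : Nat) => Type0) Nat (fun (β : Nat) => fun (n : Type0) => n) 0)) 3)) (vnil (Vec (Vec Nat 3) 0)))
  ~> vcons (Vec (Vec Nat 3) 0) 1 (vnil (Vec Nat 3)) (vcons (Vec (Vec Nat 3) 0) 0 (vnil (Vec (elimNat (fun (a : Nat) => Type0) Nat (fun (c : Nat) => fun (β : Type0) => β) 0) 3)) (vnil (Vec (Vec Nat 3) 0)))
  ~> vcons (Vec (Vec Nat 3) 0) 1 (vnil (Vec Nat 3)) (vcons (Vec (Vec Nat 3) 0) 0 (vnil (Vec Nat 3)) (vnil (Vec (Vec Nat 3) 0)))
inferred type:
  Vec (Vec (Vec Nat 3) 0) 2


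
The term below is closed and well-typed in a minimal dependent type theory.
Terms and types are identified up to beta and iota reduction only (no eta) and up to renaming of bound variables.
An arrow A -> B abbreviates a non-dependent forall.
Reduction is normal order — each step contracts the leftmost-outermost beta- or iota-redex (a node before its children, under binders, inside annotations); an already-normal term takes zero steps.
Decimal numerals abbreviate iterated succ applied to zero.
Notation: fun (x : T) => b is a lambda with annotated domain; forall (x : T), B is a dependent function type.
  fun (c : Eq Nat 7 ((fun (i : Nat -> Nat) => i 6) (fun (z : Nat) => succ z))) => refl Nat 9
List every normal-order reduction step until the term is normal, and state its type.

normal-order reduction:
  fun (c : Eq Nat 7 ((fun (i : Nat -> Nat) => i 6) (fun (z : Nat) => succ z))) => refl Nat 9
  ~> fun (c : Eq Nat 7 ((fun (i : Nat) => succ i) 6)) => refl Nat 9
  ~> fun (c : Eq Nat 7 7) => refl Nat 9
inferred type:
  Eq Nat 7 7 -> Eq Nat 9 9


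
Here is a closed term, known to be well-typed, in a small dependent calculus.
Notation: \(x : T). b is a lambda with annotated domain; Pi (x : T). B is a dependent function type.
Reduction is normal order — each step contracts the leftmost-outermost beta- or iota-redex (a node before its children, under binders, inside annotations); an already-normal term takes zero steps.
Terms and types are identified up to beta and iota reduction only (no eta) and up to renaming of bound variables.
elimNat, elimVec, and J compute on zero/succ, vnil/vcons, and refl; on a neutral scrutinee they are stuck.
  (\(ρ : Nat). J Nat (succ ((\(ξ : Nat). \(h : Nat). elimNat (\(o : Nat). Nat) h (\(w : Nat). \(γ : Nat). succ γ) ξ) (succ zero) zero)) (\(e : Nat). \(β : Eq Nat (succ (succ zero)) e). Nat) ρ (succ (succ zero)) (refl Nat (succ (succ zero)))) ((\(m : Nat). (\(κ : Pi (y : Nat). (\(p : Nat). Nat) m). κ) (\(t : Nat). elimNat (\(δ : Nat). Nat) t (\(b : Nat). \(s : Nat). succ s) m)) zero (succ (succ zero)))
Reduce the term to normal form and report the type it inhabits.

reduced normal form:
  succ (succ zero)
inferred type:
  Nat


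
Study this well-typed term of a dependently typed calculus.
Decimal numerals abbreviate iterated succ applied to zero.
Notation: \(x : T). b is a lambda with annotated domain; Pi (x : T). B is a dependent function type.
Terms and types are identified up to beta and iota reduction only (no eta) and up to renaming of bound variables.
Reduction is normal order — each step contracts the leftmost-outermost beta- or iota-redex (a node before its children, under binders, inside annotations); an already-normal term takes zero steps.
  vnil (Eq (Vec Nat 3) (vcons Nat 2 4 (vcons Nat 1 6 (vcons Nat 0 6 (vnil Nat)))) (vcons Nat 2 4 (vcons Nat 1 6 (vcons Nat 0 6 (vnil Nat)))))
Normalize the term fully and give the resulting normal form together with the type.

reduced normal form:
  vnil (Eq (Vec Nat 3) (vcons Nat 2 4 (vcons Nat 1 6 (vcons Nat 0 6 (vnil Nat)))) (vcons Nat 2 4 (vcons Nat 1 6 (vcons Nat 0 6 (vnil Nat)))))
type:
  Vec (Eq (Vec Nat 3) (vcons Nat 2 4 (vcons Nat 1 6 (vcons Nat 0 6 (vnil Nat)))) (vcons Nat 2 4 (vcons Nat 1 6 (vcons Nat 0 6 (vnil Nat))))) 0
observation: the term is already in normal form.


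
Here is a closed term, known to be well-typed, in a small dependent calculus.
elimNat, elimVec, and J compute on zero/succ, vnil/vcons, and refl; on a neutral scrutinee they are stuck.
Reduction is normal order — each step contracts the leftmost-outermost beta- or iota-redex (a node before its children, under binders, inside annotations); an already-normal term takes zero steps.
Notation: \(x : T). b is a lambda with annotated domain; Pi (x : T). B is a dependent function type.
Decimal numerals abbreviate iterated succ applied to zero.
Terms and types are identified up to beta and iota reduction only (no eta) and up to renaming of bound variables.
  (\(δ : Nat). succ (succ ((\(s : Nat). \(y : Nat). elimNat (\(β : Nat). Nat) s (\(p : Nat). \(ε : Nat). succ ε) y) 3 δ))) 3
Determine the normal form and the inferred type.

normal form:
  8
inferred type:
  Nat
observation: contracting a beta-redex first, the term normalizes in 13 steps.


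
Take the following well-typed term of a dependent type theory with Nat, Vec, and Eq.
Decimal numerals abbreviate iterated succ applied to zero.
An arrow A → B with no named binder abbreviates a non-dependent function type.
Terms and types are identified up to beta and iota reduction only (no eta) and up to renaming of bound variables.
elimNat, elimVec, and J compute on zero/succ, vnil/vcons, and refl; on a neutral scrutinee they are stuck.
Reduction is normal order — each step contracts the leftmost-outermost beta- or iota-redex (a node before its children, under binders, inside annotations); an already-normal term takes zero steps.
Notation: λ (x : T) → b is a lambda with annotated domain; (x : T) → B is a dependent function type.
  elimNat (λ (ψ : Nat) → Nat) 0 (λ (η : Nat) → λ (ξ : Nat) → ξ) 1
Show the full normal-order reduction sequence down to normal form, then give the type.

normal-order reduction:
  elimNat (λ (ψ : Nat) → Nat) 0 (λ (η : Nat) → λ (ξ : Nat) → ξ) 1
  ~> (λ (ψ : Nat) → λ (η : Nat) → η) 0 (elimNat (λ (ξ : Nat) → Nat) 0 (λ (u : Nat) → λ (σ : Nat) → σ) 0)
  ~> (λ (ψ : Nat) → ψ) (elimNat (λ (η : Nat) → Nat) 0 (λ (ξ : Nat) → λ (u : Nat) → u) 0)
  ~> elimNat (λ (ψ : Nat) → Nat) 0 (λ (η : Nat) → λ (ξ : Nat) → ξ) 0
  ~> 0
the term's type:
  Nat


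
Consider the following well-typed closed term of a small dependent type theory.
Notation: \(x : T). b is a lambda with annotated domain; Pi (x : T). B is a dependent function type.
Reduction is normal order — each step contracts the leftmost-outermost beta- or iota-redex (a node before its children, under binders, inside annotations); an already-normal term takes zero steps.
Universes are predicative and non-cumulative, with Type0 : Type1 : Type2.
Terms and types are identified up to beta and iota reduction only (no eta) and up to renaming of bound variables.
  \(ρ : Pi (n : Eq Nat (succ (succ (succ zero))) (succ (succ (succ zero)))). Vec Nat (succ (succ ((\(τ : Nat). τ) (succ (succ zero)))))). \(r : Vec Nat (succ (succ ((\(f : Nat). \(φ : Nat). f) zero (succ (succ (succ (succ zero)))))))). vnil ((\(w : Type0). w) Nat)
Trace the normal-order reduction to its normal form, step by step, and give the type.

normal-order reduction:
  \(ρ : Pi (n : Eq Nat (succ (succ (succ zero))) (succ (succ (succ zero)))). Vec Nat (succ (succ ((\(τ : Nat). τ) (succ (succ zero)))))). \(r : Vec Nat (succ (succ ((\(f : Nat). \(φ : Nat). f) zero (succ (succ (succ (succ zero)))))))). vnil ((\(w : Type0). w) Nat)
  ~> \(ρ : Pi (n : Eq Nat (succ (succ (succ zero))) (succ (succ (succ zero)))). Vec Nat (succ (succ (succ (succ zero))))). \(τ : Vec Nat (succ (succ ((\(r : Nat). \(f : Nat). r) zero (succ (succ (succ (succ zero)))))))). vnil ((\(φ : Type0). φ) Nat)
  ~> \(ρ : Pi (n : Eq Nat (succ (succ (succ zero))) (succ (succ (succ zero)))). Vec Nat (succ (succ (succ (succ zero))))). \(τ : Vec Nat (succ (succ ((\(r : Nat). zero) (succ (succ (succ (succ zero)))))))). vnil ((\(f : Type0). f) Nat)
  ~> \(ρ : Pi (n : Eq Nat (succ (succ (succ zero))) (succ (succ (succ zero)))). Vec Nat (succ (succ (succ (succ zero))))). \(τ : Vec Nat (succ (succ zero))). vnil ((\(r : Type0). r) Nat)
  ~> \(ρ : Pi (n : Eq Nat (succ (succ (succ zero))) (succ (succ (succ zero)))). Vec Nat (succ (succ (succ (succ zero))))). \(τ : Vec Nat (succ (succ zero))). vnil Nat
type:
  Pi (ρ : Pi (n : Eq Nat (succ (succ (succ zero))) (succ (succ (succ zero)))). Vec Nat (succ (succ (succ (succ zero))))). Pi (τ : Vec Nat (succ (succ zero))). Vec Nat zero


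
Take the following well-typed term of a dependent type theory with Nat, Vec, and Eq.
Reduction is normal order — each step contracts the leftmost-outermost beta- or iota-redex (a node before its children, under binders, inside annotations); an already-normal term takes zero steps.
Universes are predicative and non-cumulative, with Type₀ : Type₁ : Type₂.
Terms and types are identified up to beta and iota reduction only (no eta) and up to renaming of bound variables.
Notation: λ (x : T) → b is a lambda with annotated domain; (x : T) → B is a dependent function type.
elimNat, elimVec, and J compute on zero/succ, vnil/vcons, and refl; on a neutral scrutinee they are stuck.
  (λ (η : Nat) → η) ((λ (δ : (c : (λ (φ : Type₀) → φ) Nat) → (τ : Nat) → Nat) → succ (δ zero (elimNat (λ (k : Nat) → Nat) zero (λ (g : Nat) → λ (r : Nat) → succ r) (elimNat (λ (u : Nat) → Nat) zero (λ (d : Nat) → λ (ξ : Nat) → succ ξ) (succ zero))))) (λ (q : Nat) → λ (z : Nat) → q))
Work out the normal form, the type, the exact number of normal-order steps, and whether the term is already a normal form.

resulting normal form:
  succ zero
inferred type:
  Nat
normal-order step count: 4
term was already normal: no
first contracted redex: a beta-redex


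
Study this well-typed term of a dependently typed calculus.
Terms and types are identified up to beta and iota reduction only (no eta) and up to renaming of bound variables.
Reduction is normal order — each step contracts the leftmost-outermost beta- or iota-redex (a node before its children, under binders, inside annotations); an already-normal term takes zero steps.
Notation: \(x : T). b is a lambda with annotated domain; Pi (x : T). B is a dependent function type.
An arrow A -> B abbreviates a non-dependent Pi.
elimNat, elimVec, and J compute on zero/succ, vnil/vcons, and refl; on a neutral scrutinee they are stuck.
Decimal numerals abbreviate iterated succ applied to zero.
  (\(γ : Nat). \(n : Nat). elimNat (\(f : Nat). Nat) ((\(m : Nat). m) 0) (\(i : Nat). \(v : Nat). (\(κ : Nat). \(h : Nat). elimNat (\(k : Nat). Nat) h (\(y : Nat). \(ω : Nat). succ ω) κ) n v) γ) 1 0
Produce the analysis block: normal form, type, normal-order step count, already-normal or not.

reduced normal form:
  0
inferred type:
  Nat
reduction steps (normal order): 10
term was already normal: no
first contracted redex: a beta-redex


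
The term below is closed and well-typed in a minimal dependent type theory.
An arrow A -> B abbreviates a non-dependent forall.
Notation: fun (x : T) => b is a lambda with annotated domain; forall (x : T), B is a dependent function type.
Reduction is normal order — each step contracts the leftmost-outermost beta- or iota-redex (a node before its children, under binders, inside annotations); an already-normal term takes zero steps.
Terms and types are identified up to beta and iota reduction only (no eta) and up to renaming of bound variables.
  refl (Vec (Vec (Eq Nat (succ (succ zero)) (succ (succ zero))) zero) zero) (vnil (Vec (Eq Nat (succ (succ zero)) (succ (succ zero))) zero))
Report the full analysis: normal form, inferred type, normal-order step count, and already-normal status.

resulting normal form:
  refl (Vec (Vec (Eq Nat (succ (succ zero)) (succ (succ zero))) zero) zero) (vnil (Vec (Eq Nat (succ (succ zero)) (succ (succ zero))) zero))
type:
  Eq (Vec (Vec (Eq Nat (succ (succ zero)) (succ (succ zero))) zero) zero) (vnil (Vec (Eq Nat (succ (succ zero)) (succ (succ zero))) zero)) (vnil (Vec (Eq Nat (succ (succ zero)) (succ (succ zero))) zero))
reduction steps (normal order): 0
term was already normal: yes


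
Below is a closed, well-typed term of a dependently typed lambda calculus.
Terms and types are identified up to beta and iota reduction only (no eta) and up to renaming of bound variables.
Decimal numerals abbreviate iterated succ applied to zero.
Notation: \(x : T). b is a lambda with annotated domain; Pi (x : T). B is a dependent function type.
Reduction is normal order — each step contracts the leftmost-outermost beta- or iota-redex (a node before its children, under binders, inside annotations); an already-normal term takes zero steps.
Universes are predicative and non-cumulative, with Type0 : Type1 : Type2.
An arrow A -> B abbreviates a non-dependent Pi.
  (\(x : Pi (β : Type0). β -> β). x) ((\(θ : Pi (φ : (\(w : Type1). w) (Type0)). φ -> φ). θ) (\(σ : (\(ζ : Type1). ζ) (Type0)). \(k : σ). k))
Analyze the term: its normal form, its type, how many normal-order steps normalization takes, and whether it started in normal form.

reduced normal form:
  \(x : Type0). \(β : x). β
type:
  Pi (x : Type0). x -> x
reduction steps (normal order): 3
started in normal form: no
first contracted redex: a beta-redex


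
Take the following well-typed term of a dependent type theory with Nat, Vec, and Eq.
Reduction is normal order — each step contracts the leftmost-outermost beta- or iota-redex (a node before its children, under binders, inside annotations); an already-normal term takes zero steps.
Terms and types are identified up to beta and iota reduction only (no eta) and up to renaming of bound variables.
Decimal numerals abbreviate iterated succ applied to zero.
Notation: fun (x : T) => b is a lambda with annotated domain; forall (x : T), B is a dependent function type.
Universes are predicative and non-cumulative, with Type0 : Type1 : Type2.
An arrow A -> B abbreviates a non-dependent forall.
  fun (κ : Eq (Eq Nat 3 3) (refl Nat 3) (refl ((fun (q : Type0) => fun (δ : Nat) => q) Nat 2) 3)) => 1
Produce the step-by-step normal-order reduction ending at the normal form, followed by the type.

normal-order reduction sequence:
  fun (κ : Eq (Eq Nat 3 3) (refl Nat 3) (refl ((fun (q : Type0) => fun (δ : Nat) => q) Nat 2) 3)) => 1
  ~> fun (κ : Eq (Eq Nat 3 3) (refl Nat 3) (refl ((fun (q : Nat) => Nat) 2) 3)) => 1
  ~> fun (κ : Eq (Eq Nat 3 3) (refl Nat 3) (refl Nat 3)) => 1
inferred type:
  Eq (Eq Nat 3 3) (refl Nat 3) (refl Nat 3) -> Nat


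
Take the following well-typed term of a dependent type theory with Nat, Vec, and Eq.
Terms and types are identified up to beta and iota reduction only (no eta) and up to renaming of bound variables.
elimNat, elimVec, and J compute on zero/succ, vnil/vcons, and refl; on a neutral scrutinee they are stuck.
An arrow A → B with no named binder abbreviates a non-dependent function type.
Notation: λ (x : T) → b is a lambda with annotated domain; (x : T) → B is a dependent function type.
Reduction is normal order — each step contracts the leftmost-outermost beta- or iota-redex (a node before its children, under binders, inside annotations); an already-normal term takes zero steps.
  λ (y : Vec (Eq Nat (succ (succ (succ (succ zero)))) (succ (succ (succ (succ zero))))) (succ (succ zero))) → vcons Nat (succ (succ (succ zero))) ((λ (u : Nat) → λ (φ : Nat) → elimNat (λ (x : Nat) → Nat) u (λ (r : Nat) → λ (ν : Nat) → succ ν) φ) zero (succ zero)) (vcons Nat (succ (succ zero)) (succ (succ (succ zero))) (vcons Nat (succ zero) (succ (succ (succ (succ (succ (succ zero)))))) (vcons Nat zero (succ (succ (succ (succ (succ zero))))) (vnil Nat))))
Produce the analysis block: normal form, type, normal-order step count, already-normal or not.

reduced normal form:
  λ (y : Vec (Eq Nat (succ (succ (succ (succ zero)))) (succ (succ (succ (succ zero))))) (succ (succ zero))) → vcons Nat (succ (succ (succ zero))) (succ zero) (vcons Nat (succ (succ zero)) (succ (succ (succ zero))) (vcons Nat (succ zero) (succ (succ (succ (succ (succ (succ zero)))))) (vcons Nat zero (succ (succ (succ (succ (succ zero))))) (vnil Nat))))
inferred type:
  Vec (Eq Nat (succ (succ (succ (succ zero)))) (succ (succ (succ (succ zero))))) (succ (succ zero)) → Vec Nat (succ (succ (succ (succ zero))))
steps to reach normal form (normal order): 6
already normal: no
first contracted redex: a beta-redex


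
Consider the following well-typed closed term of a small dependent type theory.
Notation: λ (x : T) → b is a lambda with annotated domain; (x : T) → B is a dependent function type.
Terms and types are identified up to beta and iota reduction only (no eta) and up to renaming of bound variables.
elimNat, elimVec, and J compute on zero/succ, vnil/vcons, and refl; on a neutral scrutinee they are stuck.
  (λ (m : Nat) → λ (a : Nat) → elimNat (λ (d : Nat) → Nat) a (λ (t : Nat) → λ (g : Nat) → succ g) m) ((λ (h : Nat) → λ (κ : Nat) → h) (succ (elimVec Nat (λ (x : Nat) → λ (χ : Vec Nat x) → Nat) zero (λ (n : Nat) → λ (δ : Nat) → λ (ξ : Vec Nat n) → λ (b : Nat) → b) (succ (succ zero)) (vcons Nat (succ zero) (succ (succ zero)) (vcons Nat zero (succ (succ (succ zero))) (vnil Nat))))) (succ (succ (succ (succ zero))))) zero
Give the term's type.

type:
  Nat


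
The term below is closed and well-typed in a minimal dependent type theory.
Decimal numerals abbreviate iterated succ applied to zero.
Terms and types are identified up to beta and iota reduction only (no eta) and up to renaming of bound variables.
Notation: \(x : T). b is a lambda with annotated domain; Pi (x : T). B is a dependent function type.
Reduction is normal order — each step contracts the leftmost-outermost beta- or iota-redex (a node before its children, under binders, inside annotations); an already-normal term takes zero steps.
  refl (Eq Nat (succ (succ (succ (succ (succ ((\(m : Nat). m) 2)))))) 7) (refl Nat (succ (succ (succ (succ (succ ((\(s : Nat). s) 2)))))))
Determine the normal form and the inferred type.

resulting normal form:
  refl (Eq Nat 7 7) (refl Nat 7)
inferred type:
  Eq (Eq Nat 7 7) (refl Nat 7) (refl Nat 7)
observation: the first redex contracted is a beta-redex; the normal form is reached in 2 normal-order steps.


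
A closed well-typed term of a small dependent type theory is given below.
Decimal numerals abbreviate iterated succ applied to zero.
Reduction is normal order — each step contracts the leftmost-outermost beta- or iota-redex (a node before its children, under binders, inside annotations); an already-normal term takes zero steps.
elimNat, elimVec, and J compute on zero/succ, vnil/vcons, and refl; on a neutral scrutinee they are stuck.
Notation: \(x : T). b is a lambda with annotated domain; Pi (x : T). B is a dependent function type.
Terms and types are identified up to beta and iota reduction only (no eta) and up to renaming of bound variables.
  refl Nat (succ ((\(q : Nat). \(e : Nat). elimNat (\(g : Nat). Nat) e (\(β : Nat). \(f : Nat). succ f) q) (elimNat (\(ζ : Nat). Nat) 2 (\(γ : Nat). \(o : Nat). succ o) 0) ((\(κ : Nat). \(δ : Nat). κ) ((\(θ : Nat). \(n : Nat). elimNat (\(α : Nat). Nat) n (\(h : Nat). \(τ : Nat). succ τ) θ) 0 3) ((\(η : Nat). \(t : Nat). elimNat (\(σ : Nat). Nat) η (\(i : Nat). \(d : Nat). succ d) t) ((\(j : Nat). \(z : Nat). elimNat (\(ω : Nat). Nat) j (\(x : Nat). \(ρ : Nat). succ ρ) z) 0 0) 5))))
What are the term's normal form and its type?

normal form:
  refl Nat 6
type:
  Eq Nat 6 6


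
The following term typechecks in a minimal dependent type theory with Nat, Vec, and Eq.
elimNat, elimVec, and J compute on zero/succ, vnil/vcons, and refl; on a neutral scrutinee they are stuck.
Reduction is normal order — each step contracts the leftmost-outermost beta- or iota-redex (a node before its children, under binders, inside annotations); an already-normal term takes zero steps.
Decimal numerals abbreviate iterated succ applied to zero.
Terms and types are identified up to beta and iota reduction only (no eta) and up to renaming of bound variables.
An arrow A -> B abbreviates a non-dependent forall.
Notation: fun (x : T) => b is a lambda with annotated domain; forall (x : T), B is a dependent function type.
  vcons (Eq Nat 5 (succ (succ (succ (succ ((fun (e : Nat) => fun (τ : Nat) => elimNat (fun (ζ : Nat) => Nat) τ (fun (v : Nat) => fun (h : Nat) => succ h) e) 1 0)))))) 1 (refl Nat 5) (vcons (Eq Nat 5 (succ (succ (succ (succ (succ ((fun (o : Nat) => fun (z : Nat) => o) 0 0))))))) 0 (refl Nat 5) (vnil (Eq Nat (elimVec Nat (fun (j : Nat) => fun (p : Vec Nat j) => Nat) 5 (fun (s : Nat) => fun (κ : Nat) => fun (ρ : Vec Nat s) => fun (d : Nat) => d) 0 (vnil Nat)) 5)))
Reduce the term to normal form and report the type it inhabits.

reduced normal form:
  vcons (Eq Nat 5 5) 1 (refl Nat 5) (vcons (Eq Nat 5 5) 0 (refl Nat 5) (vnil (Eq Nat 5 5)))
type:
  Vec (Eq Nat 5 5) 2
observation: reduction starts at a beta-redex, and 9 normal-order steps reach the normal form.


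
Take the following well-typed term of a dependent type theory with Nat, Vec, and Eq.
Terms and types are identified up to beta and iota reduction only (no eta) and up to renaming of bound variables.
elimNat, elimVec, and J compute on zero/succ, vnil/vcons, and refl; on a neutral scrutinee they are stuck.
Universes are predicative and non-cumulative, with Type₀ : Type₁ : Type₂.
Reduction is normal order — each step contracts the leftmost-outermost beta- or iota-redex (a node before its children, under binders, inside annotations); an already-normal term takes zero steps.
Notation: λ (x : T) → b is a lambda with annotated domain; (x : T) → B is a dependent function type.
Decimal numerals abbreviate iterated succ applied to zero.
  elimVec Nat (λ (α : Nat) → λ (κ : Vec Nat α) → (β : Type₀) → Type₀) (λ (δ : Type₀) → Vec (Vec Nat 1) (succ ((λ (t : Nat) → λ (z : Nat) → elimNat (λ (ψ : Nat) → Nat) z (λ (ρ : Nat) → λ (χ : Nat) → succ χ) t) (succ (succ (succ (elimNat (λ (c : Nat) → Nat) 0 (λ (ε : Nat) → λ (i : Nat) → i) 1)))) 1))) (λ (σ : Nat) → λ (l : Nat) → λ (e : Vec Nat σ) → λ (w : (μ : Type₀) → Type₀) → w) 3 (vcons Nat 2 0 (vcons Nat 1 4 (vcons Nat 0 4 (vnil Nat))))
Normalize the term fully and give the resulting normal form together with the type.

normal form:
  λ (α : Type₀) → Vec (Vec Nat 1) 5
inferred type:
  (α : Type₀) → Type₀


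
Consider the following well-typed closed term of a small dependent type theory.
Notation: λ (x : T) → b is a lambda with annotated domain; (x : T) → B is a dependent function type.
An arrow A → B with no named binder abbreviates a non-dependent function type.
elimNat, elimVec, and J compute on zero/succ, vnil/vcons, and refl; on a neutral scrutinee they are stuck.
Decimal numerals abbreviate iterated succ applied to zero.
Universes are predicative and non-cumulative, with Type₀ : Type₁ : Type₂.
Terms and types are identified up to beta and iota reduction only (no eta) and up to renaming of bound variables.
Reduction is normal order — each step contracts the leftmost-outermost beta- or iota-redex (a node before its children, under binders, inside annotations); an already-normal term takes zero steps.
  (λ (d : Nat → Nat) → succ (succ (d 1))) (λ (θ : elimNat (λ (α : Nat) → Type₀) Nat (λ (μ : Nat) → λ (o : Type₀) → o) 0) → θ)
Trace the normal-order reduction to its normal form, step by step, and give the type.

reduction (normal order):
  (λ (d : Nat → Nat) → succ (succ (d 1))) (λ (θ : elimNat (λ (α : Nat) → Type₀) Nat (λ (μ : Nat) → λ (o : Type₀) → o) 0) → θ)
  ~> succ (succ ((λ (d : elimNat (λ (θ : Nat) → Type₀) Nat (λ (α : Nat) → λ (μ : Type₀) → μ) 0) → d) 1))
  ~> 3
inferred type:
  Nat


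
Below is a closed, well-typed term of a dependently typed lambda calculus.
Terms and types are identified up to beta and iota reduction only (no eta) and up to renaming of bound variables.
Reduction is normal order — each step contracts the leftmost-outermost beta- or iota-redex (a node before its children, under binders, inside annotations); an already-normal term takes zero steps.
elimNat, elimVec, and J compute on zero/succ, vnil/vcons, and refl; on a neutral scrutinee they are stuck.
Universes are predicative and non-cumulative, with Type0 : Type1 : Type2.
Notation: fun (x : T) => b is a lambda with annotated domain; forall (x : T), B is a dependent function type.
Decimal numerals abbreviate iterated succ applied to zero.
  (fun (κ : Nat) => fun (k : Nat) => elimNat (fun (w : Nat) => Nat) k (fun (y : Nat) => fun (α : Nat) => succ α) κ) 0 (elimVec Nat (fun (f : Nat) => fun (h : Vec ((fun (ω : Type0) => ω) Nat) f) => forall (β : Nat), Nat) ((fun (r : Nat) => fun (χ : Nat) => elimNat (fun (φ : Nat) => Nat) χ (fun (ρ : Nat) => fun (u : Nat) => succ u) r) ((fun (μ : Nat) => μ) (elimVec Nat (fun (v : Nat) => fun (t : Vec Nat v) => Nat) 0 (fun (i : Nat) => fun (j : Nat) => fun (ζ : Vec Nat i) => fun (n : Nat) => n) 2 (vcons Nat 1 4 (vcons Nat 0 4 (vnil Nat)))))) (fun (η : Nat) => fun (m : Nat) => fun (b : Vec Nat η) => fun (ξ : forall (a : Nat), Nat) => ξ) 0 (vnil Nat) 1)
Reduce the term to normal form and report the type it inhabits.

resulting normal form:
  1
type:
  Nat
observation: the first redex contracted is a beta-redex; the normal form is reached in 19 normal-order steps.


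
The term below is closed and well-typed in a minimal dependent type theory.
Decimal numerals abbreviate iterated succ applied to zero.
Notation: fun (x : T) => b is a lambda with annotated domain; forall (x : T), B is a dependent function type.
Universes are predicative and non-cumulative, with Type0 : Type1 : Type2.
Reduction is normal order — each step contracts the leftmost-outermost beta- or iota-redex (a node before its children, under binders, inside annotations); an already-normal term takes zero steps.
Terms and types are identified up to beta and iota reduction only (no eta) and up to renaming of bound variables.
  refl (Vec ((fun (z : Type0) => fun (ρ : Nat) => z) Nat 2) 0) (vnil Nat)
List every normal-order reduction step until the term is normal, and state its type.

normal-order reduction:
  refl (Vec ((fun (z : Type0) => fun (ρ : Nat) => z) Nat 2) 0) (vnil Nat)
  ~> refl (Vec ((fun (z : Nat) => Nat) 2) 0) (vnil Nat)
  ~> refl (Vec Nat 0) (vnil Nat)
inferred type:
  Eq (Vec Nat 0) (vnil Nat) (vnil Nat)


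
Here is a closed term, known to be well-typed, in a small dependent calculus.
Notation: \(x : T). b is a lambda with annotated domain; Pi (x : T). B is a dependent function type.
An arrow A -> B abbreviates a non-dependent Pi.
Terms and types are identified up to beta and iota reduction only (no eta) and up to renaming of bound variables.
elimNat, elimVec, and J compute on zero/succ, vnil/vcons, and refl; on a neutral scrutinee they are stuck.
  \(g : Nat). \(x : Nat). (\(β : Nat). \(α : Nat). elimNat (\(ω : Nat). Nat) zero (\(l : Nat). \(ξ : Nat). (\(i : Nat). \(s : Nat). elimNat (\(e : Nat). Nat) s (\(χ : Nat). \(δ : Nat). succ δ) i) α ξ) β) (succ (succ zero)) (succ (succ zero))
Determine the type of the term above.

type:
  Nat -> Nat -> Nat


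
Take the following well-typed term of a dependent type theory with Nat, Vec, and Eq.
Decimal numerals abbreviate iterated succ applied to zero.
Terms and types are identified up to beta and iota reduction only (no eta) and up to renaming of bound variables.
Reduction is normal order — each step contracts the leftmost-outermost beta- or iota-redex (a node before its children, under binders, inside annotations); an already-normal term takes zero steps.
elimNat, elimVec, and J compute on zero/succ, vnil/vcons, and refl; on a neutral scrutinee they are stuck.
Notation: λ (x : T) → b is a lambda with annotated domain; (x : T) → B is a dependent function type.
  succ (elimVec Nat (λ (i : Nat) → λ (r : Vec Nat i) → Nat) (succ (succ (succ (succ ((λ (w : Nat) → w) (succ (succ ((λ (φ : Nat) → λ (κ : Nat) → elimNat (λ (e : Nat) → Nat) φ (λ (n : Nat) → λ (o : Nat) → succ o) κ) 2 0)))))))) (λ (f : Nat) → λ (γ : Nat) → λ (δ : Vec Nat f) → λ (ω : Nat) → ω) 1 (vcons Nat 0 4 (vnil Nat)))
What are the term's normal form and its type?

reduced normal form:
  9
type:
  Nat
observation: contracting an elimVec iota-redex first, the term normalizes in 10 steps.


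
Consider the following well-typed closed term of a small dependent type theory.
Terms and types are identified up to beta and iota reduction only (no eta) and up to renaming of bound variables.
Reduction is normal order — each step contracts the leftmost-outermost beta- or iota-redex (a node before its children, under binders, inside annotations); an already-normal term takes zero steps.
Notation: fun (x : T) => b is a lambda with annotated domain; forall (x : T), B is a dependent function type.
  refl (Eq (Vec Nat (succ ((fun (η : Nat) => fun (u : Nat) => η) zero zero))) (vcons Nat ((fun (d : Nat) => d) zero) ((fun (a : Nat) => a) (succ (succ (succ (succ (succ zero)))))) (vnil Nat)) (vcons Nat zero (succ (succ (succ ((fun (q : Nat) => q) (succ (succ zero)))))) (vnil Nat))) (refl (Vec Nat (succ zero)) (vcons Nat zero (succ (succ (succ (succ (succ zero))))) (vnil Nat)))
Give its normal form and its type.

reduced normal form:
  refl (Eq (Vec Nat (succ zero)) (vcons Nat zero (succ (succ (succ (succ (succ zero))))) (vnil Nat)) (vcons Nat zero (succ (succ (succ (succ (succ zero))))) (vnil Nat))) (refl (Vec Nat (succ zero)) (vcons Nat zero (succ (succ (succ (succ (succ zero))))) (vnil Nat)))
inferred type:
  Eq (Eq (Vec Nat (succ zero)) (vcons Nat zero (succ (succ (succ (succ (succ zero))))) (vnil Nat)) (vcons Nat zero (succ (succ (succ (succ (succ zero))))) (vnil Nat))) (refl (Vec Nat (succ zero)) (vcons Nat zero (succ (succ (succ (succ (succ zero))))) (vnil Nat))) (refl (Vec Nat (succ zero)) (vcons Nat zero (succ (succ (succ (succ (succ zero))))) (vnil Nat)))
observation: the term reaches its normal form after 5 normal-order steps.


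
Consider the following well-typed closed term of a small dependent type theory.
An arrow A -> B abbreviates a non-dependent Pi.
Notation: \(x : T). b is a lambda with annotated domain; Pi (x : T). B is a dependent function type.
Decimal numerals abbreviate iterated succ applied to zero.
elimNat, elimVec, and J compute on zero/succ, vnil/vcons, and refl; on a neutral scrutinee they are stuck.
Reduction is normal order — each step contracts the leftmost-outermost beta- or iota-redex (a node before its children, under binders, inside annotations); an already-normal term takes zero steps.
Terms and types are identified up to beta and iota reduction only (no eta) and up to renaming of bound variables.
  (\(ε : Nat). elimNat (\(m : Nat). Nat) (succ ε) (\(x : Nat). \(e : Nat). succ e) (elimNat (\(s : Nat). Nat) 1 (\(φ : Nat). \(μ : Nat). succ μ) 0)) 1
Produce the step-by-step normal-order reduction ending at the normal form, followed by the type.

reduction (normal order):
  (\(ε : Nat). elimNat (\(m : Nat). Nat) (succ ε) (\(x : Nat). \(e : Nat). succ e) (elimNat (\(s : Nat). Nat) 1 (\(φ : Nat). \(μ : Nat). succ μ) 0)) 1
  ~> elimNat (\(ε : Nat). Nat) 2 (\(m : Nat). \(x : Nat). succ x) (elimNat (\(e : Nat). Nat) 1 (\(s : Nat). \(φ : Nat). succ φ) 0)
  ~> elimNat (\(ε : Nat). Nat) 2 (\(m : Nat). \(x : Nat). succ x) 1
  ~> (\(ε : Nat). \(m : Nat). succ m) 0 (elimNat (\(x : Nat). Nat) 2 (\(e : Nat). \(s : Nat). succ s) 0)
  ~> (\(ε : Nat). succ ε) (elimNat (\(m : Nat). Nat) 2 (\(x : Nat). \(e : Nat). succ e) 0)
  ~> succ (elimNat (\(ε : Nat). Nat) 2 (\(m : Nat). \(x : Nat). succ x) 0)
  ~> 3
type:
  Nat


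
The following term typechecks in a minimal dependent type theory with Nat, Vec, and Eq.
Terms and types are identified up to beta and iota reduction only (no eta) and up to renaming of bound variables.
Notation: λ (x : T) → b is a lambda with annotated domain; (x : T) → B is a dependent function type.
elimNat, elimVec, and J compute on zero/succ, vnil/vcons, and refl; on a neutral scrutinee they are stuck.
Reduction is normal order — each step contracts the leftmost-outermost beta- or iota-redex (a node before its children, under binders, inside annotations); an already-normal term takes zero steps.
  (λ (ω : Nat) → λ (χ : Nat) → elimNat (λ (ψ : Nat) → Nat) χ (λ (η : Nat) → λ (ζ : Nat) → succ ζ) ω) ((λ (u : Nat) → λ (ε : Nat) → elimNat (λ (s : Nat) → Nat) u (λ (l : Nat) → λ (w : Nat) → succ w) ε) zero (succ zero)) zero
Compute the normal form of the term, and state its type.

resulting normal form:
  succ zero
type:
  Nat


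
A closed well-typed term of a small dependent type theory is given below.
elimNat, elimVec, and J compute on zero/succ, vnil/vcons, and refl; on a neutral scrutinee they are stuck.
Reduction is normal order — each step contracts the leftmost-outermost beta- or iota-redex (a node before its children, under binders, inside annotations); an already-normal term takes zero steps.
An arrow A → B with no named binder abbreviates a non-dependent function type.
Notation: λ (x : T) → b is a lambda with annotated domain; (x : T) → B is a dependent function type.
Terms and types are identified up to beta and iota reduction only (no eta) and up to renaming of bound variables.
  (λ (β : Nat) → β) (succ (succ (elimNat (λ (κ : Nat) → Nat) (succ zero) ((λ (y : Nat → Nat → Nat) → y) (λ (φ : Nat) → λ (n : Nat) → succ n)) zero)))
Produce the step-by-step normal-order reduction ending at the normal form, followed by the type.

reduction (normal order):
  (λ (β : Nat) → β) (succ (succ (elimNat (λ (κ : Nat) → Nat) (succ zero) ((λ (y : Nat → Nat → Nat) → y) (λ (φ : Nat) → λ (n : Nat) → succ n)) zero)))
  ~> succ (succ (elimNat (λ (β : Nat) → Nat) (succ zero) ((λ (κ : Nat → Nat → Nat) → κ) (λ (y : Nat) → λ (φ : Nat) → succ φ)) zero))
  ~> succ (succ (succ zero))
type:
  Nat


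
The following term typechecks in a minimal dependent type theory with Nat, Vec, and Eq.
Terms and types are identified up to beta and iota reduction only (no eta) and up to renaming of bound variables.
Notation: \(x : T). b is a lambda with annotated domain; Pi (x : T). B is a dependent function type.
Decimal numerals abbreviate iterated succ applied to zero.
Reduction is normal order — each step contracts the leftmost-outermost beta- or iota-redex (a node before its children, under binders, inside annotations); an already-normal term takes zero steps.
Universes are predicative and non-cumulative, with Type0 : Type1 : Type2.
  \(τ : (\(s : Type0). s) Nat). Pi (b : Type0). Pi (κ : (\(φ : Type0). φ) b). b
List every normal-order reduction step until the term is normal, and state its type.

reduction (normal order):
  \(τ : (\(s : Type0). s) Nat). Pi (b : Type0). Pi (κ : (\(φ : Type0). φ) b). b
  ~> \(τ : Nat). Pi (s : Type0). Pi (b : (\(κ : Type0). κ) s). s
  ~> \(τ : Nat). Pi (s : Type0). Pi (b : s). s
type:
  Pi (τ : Nat). Type1


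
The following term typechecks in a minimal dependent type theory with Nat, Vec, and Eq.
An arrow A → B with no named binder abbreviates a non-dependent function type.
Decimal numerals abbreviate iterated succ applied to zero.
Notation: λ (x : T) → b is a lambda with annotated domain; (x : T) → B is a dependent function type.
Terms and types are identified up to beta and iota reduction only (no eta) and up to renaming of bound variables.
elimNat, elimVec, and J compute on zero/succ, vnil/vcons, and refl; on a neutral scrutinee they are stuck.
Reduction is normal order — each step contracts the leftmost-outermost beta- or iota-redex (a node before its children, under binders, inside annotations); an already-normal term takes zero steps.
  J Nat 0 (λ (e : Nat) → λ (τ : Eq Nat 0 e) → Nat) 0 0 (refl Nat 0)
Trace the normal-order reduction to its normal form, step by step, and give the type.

normal-order reduction:
  J Nat 0 (λ (e : Nat) → λ (τ : Eq Nat 0 e) → Nat) 0 0 (refl Nat 0)
  ~> 0
type:
  Nat


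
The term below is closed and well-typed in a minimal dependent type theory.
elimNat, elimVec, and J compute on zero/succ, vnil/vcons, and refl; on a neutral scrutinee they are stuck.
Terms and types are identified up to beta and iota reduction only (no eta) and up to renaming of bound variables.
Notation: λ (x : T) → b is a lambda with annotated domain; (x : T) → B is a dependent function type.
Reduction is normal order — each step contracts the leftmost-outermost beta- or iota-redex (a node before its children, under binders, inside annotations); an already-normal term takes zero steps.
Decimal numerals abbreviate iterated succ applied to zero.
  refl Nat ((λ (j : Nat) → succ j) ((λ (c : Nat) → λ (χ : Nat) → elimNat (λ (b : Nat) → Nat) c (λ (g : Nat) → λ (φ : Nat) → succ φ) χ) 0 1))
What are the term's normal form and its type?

reduced normal form:
  refl Nat 2
the term's type:
  Eq Nat 2 2


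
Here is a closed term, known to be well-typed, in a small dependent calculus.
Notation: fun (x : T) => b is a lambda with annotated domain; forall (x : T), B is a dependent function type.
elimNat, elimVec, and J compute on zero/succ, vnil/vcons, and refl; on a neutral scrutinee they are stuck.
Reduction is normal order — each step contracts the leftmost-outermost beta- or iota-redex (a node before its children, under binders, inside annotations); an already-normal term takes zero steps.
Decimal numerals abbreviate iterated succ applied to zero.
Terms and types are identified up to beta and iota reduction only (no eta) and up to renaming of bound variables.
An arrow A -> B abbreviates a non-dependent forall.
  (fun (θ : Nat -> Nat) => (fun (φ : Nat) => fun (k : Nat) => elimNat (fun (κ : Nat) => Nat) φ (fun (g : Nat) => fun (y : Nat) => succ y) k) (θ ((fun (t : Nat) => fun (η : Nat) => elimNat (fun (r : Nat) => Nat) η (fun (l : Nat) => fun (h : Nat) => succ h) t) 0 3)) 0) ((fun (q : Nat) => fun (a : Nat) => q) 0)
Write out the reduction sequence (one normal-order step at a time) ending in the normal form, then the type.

reduction (normal order):
  (fun (θ : Nat -> Nat) => (fun (φ : Nat) => fun (k : Nat) => elimNat (fun (κ : Nat) => Nat) φ (fun (g : Nat) => fun (y : Nat) => succ y) k) (θ ((fun (t : Nat) => fun (η : Nat) => elimNat (fun (r : Nat) => Nat) η (fun (l : Nat) => fun (h : Nat) => succ h) t) 0 3)) 0) ((fun (q : Nat) => fun (a : Nat) => q) 0)
  ~> (fun (θ : Nat) => fun (φ : Nat) => elimNat (fun (k : Nat) => Nat) θ (fun (κ : Nat) => fun (g : Nat) => succ g) φ) ((fun (y : Nat) => fun (t : Nat) => y) 0 ((fun (η : Nat) => fun (r : Nat) => elimNat (fun (l : Nat) => Nat) r (fun (h : Nat) => fun (q : Nat) => succ q) η) 0 3)) 0
  ~> (fun (θ : Nat) => elimNat (fun (φ : Nat) => Nat) ((fun (k : Nat) => fun (κ : Nat) => k) 0 ((fun (g : Nat) => fun (y : Nat) => elimNat (fun (t : Nat) => Nat) y (fun (η : Nat) => fun (r : Nat) => succ r) g) 0 3)) (fun (l : Nat) => fun (h : Nat) => succ h) θ) 0
  ~> elimNat (fun (θ : Nat) => Nat) ((fun (φ : Nat) => fun (k : Nat) => φ) 0 ((fun (κ : Nat) => fun (g : Nat) => elimNat (fun (y : Nat) => Nat) g (fun (t : Nat) => fun (η : Nat) => succ η) κ) 0 3)) (fun (r : Nat) => fun (l : Nat) => succ l) 0
  ~> (fun (θ : Nat) => fun (φ : Nat) => θ) 0 ((fun (k : Nat) => fun (κ : Nat) => elimNat (fun (g : Nat) => Nat) κ (fun (y : Nat) => fun (t : Nat) => succ t) k) 0 3)
  ~> (fun (θ : Nat) => 0) ((fun (φ : Nat) => fun (k : Nat) => elimNat (fun (κ : Nat) => Nat) k (fun (g : Nat) => fun (y : Nat) => succ y) φ) 0 3)
  ~> 0
the term's type:
  Nat
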